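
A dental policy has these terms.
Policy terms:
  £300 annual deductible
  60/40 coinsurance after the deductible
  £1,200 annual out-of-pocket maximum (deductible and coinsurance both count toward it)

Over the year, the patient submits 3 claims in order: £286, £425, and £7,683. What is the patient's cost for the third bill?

#1 (£286): all of it applies to the deductible. Cost to patient: £286. OOP to date £286.
#2 (£425): deductible takes £14, £411 remains; patient's 40% is £164.40. Cost to patient: £178.40. OOP to date £464.40.
#3 (£7,683): 40% coinsurance on £7,683 = £3,073.20. Adding that to £464.40 gives £3,537.60, past the £1,200 cap; patient pays only £1,200 − £464.40 = £735.60.

£735.60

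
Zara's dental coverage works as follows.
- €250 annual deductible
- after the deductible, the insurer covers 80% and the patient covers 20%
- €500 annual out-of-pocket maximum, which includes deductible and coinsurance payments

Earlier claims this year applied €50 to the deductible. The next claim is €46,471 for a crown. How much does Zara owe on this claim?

€450

€50 of the €250 deductible is already met, leaving €200.
That leaves €46,471 − €200 = €46,271 for coinsurance.
Patient's 20% share of €46,271 is €9,254.20.
That puts the patient's cost at €200 + €9,254.20 = €9,454.20 before any cap.
Adding €9,454.20 to the €50 already spent would give €9,504.20, which exceeds the €500 cap; the patient pays just €500 − €50 = €450.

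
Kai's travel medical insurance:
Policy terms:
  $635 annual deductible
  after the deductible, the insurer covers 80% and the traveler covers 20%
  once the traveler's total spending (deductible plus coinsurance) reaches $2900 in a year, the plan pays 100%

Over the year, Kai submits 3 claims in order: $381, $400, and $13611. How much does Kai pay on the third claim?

$2235.80

Bill 1, $381: entire amount goes to the deductible. Traveler pays $381; OOP now $381.
Bill 2, $400: $254 to deductible, leaving $146; traveler's 20% is $29.20. Cost to traveler: $283.20. OOP to date $664.20.
Bill 3, $13611: deductible met; 20% of $13611 = $2722.20. OOP would hit $3386.40 > $2900, so the cap limits the traveler to $2900 − $664.20 = $2235.80.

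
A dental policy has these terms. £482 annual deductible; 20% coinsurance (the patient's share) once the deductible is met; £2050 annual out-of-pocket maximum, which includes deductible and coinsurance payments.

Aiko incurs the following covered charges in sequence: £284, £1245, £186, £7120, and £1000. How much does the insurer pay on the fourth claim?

£5798.60

Bill 1, £284: all of it applies to the deductible. Patient owes £284 (running OOP £284). Insurer: £284 − £284 = £0.
Bill 2, £1245: £198 to deductible, leaving £1047; patient's 20% is £209.40. Cost to patient: £407.40. OOP to date £691.40. Plan pays £1245 − £407.40 = £837.60.
Bill 3, £186: 20% coinsurance on £186 = £37.20. Cost to patient: £37.20. OOP to date £728.60. Insurer: £186 − £37.20 = £148.80.
Bill 4, £7120: 20% coinsurance on £7120 = £1424. That would push OOP to £2152.60, over the £2050 cap, so patient pays £2050 − £728.60 = £1321.40. Plan pays £7120 − £1321.40 = £5798.60.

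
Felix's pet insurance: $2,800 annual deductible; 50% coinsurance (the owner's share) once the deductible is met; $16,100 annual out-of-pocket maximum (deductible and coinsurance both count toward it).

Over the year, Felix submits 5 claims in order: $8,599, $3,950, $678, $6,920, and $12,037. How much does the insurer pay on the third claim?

Claim 1 ($8,599): $2,800 to deductible, leaving $5,799; coinsurance $5,799 × 50% = $2,899.50. Cost to owner: $5,699.50. OOP to date $5,699.50. Insurer: $8,599 − $5,699.50 = $2,899.50.
Claim 2 ($3,950): deductible already satisfied, so owner's share is 50% × $3,950 = $1,975. Cost to owner: $1,975. OOP to date $7,674.50. Plan pays $3,950 − $1,975 = $1,975.
Claim 3 ($678): deductible met; 50% of $678 = $339. Owner owes $339 (running OOP $8,013.50). Plan pays $678 − $339 = $339.

$339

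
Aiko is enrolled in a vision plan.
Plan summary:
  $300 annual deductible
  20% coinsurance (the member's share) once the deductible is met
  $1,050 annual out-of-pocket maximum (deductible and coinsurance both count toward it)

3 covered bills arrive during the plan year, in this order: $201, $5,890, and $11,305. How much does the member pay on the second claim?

Claim 1 ($201): entire amount goes to the deductible. Member owes $201 (running OOP $201).
Claim 2 ($5,890): $99 finishes the deductible; $5,791 goes to coinsurance; 20% of $5,791 = $1,158.20. Deductible plus coinsurance: $99 + $1,158.20 = $1,257.20. That would push OOP to $1,458.20, over the $1,050 cap, so member pays $1,050 − $201 = $849.

$849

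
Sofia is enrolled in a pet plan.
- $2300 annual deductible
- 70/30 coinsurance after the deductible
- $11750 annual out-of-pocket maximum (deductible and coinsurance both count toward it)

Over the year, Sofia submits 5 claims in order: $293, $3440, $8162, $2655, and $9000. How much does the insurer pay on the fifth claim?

Bill 1, $293: fully absorbed by the deductible. Cost to owner: $293. OOP to date $293. Plan pays $293 − $293 = $0.
Bill 2, $3440: $2007 to deductible, leaving $1433; owner's 30% is $429.90. Owner pays $2436.90; OOP now $2729.90. Insurer: $3440 − $2436.90 = $1003.10.
Bill 3, $8162: deductible already satisfied, so owner's share is 30% × $8162 = $2448.60. Owner owes $2448.60 (running OOP $5178.50). Insurer: $8162 − $2448.60 = $5713.40.
Bill 4, $2655: deductible already satisfied, so owner's share is 30% × $2655 = $796.50. Cost to owner: $796.50. OOP to date $5975. Plan pays $2655 − $796.50 = $1858.50.
Bill 5, $9000: 30% coinsurance on $9000 = $2700. Cost to owner: $2700. OOP to date $8675. Insurer: $9000 − $2700 = $6300.

$6300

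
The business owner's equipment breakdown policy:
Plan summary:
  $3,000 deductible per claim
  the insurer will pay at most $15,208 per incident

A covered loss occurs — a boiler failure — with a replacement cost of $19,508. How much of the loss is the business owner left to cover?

$4,300

After the deductible, $19,508 − $3,000 = $16,508 remains.
Since $16,508 > $15,208, the payout is capped at $15,208.
The business owner bears the rest of the original loss: $19,508 − $15,208 = $4,300.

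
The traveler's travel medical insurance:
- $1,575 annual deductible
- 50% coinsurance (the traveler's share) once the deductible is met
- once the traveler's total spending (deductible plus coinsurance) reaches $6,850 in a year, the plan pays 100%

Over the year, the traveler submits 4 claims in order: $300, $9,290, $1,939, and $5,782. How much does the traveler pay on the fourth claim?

#1 ($300): fully absorbed by the deductible. Cost to traveler: $300. OOP to date $300.
#2 ($9,290): $1,275 to deductible, leaving $8,015; 50% of $8,015 = $4,007.50. Traveler pays $5,282.50; OOP now $5,582.50.
#3 ($1,939): deductible met; 50% of $1,939 = $969.50. Traveler owes $969.50 (running OOP $6,552).
#4 ($5,782): deductible met; 50% of $5,782 = $2,891. That would push OOP to $9,443, over the $6,850 cap, so traveler pays $6,850 − $6,552 = $298.

$298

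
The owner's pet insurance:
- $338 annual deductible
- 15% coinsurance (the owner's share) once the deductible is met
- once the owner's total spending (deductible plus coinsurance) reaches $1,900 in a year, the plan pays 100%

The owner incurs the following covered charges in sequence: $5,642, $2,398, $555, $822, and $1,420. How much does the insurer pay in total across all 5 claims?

Claim 1 ($5,642): deductible takes $338, $5,304 remains; coinsurance $5,304 × 15% = $795.60. Owner pays $1,133.60; OOP now $1,133.60. Insurer: $5,642 − $1,133.60 = $4,508.40.
Claim 2 ($2,398): deductible already satisfied, so owner's share is 15% × $2,398 = $359.70. Owner owes $359.70 (running OOP $1,493.30). Insurer: $2,398 − $359.70 = $2,038.30.
Claim 3 ($555): deductible already satisfied, so owner's share is 15% × $555 = $83.25. Cost to owner: $83.25. OOP to date $1,576.55. Insurer: $555 − $83.25 = $471.75.
Claim 4 ($822): 15% coinsurance on $822 = $123.30. Cost to owner: $123.30. OOP to date $1,699.85. Plan pays $822 − $123.30 = $698.70.
Claim 5 ($1,420): deductible met; 15% of $1,420 = $213. That would push OOP to $1,912.85, over the $1,900 cap, so owner pays $1,900 − $1,699.85 = $200.15. Insurer: $1,420 − $200.15 = $1,219.85.
Insurer total = bills − owner's total = $10,837 − $1,900 = $8,937.

$8,937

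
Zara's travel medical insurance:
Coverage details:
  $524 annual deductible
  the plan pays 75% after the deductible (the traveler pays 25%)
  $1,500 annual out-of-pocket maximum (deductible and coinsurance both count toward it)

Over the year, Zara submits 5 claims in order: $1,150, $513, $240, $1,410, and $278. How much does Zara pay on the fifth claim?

$69.50

Claim 1 ($1,150): deductible takes $524, $626 remains; 25% of $626 = $156.50. Traveler owes $680.50 (running OOP $680.50).
Claim 2 ($513): 25% coinsurance on $513 = $128.25. Cost to traveler: $128.25. OOP to date $808.75.
Claim 3 ($240): deductible met; 25% of $240 = $60. Cost to traveler: $60. OOP to date $868.75.
Claim 4 ($1,410): deductible met; 25% of $1,410 = $352.50. Traveler owes $352.50 (running OOP $1,221.25).
Claim 5 ($278): 25% coinsurance on $278 = $69.50. Traveler pays $69.50; OOP now $1,290.75.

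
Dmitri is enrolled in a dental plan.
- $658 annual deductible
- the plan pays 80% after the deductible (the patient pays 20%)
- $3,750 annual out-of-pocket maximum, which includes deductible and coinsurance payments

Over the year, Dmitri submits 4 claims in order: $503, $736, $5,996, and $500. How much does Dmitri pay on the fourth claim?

$100

#1 ($503): fully absorbed by the deductible. Cost to patient: $503. OOP to date $503.
#2 ($736): $155 to deductible, leaving $581; patient's 20% is $116.20. Patient owes $271.20 (running OOP $774.20).
#3 ($5,996): deductible already satisfied, so patient's share is 20% × $5,996 = $1,199.20. Patient pays $1,199.20; OOP now $1,973.40.
#4 ($500): deductible already satisfied, so patient's share is 20% × $500 = $100. Patient pays $100; OOP now $2,073.40.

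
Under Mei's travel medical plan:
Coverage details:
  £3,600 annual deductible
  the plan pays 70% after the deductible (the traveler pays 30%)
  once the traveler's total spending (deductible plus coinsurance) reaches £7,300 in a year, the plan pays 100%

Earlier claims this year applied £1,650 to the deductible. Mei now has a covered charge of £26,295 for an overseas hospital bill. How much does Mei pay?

£5,650

£1,650 of the £3,600 deductible is already met, leaving £1,950.
After the £1,950 deductible portion, £26,295 − £1,950 = £24,345 is subject to coinsurance.
Coinsurance: £24,345 × 30% = £7,303.50.
Traveler responsibility before any cap: £1,950 + £7,303.50 = £9,253.50.
Year-to-date out-of-pocket would reach £1,650 + £9,253.50 = £10,903.50, above the £7,300 maximum, so the traveler pays only £7,300 − £1,650 = £5,650.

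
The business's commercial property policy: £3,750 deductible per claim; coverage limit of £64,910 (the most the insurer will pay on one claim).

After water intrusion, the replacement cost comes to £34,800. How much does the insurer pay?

After the deductible, £34,800 − £3,750 = £31,050 remains.
£31,050 is within the £64,910 limit, so the insurer pays £31,050.

£31,050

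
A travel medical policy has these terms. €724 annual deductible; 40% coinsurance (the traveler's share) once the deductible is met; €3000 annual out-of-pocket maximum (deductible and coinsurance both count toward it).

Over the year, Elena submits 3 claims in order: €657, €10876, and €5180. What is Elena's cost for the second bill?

€2343

Claim 1 — €657: all of it applies to the deductible. Traveler pays €657; OOP now €657.
Claim 2 — €10876: €67 to deductible, leaving €10809; traveler's 40% is €4323.60. Claim cost before the cap: €67 + €4323.60 = €4390.60. That would push OOP to €5047.60, over the €3000 cap, so traveler pays €3000 − €657 = €2343.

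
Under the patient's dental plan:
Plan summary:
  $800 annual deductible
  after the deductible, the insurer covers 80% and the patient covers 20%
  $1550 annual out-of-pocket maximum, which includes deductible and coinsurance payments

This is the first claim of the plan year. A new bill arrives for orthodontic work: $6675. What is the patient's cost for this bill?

$1550

The full $800 deductible is still open; $800 of this bill applies to it.
The remaining $5875 (= $6675 − $800) moves to coinsurance.
Patient's 20% share of $5875 is $1175.
So the patient owes $800 + $1175 = $1975 before any cap.
That would bring total out-of-pocket to $1975, past the $1550 cap. The patient is capped at $1550 − $0 = $1550 on this claim.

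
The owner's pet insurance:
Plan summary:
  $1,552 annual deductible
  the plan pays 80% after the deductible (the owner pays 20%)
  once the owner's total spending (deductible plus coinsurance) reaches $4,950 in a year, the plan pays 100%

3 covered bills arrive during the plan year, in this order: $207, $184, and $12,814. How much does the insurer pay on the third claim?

Claim 1 ($207): entire amount goes to the deductible. Owner pays $207; OOP now $207. Plan pays $207 − $207 = $0.
Claim 2 ($184): fully absorbed by the deductible. Cost to owner: $184. OOP to date $391. Insurer: $184 − $184 = $0.
Claim 3 ($12,814): $1,161 finishes the deductible; $11,653 goes to coinsurance; coinsurance $11,653 × 20% = $2,330.60. Cost to owner: $3,491.60. OOP to date $3,882.60. Insurer: $12,814 − $3,491.60 = $9,322.40.

$9,322.40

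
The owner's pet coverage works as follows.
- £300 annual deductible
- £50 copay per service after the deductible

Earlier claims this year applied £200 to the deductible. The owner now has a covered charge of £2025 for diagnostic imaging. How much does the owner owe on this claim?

£200 of the £300 deductible is already met, leaving £100.
The remaining £1925 (= £2025 − £100) moves to the copay.
Copay on this service: £50.
Owner responsibility: £100 + £50 = £150.

£150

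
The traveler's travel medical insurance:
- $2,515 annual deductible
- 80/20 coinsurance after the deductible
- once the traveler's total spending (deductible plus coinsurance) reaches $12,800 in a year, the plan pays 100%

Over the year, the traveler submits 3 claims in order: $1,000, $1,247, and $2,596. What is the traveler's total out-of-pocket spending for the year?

Claim 1 ($1,000): fully absorbed by the deductible. Traveler pays $1,000; OOP now $1,000.
Claim 2 ($1,247): fully absorbed by the deductible. Traveler pays $1,247; OOP now $2,247.
Claim 3 ($2,596): $268 to deductible, leaving $2,328; coinsurance $2,328 × 20% = $465.60. Traveler owes $733.60 (running OOP $2,980.60).
Summing the traveler's payments: $1,000 + $1,247 + $733.60 = $2,980.60.

$2,980.60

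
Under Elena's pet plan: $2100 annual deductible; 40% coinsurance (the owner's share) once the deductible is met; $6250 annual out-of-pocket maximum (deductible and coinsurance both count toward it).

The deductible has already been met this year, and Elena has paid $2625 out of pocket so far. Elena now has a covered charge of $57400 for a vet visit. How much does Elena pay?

The deductible is already satisfied, so the full bill goes to coinsurance.
Coinsurance: $57400 × 40% = $22960.
Adding $22960 to the $2625 already spent would give $25585, which exceeds the $6250 cap; the owner pays just $6250 − $2625 = $3625.

$3625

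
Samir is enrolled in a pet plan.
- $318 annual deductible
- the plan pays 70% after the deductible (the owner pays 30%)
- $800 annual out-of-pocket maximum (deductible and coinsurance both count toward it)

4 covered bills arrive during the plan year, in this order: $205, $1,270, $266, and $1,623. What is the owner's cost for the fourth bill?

$55.10

Claim 1 ($205): all of it applies to the deductible. Cost to owner: $205. OOP to date $205.
Claim 2 ($1,270): deductible takes $113, $1,157 remains; 30% of $1,157 = $347.10. Owner owes $460.10 (running OOP $665.10).
Claim 3 ($266): deductible already satisfied, so owner's share is 30% × $266 = $79.80. Cost to owner: $79.80. OOP to date $744.90.
Claim 4 ($1,623): deductible met; 30% of $1,623 = $486.90. OOP would hit $1,231.80 > $800, so the cap limits the owner to $800 − $744.90 = $55.10.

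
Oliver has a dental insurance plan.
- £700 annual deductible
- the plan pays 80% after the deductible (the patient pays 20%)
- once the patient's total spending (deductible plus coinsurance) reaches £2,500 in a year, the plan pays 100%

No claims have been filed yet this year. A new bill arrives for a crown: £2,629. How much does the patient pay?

£1,085.80

The full £700 deductible is still open; £700 of this bill applies to it.
The remaining £1,929 (= £2,629 − £700) moves to coinsurance.
Patient's 20% share of £1,929 is £385.80.
So the patient owes £700 + £385.80 = £1,085.80 before any cap.
Cumulative spending £0 + £1,085.80 = £1,085.80 stays under the £2,500 maximum.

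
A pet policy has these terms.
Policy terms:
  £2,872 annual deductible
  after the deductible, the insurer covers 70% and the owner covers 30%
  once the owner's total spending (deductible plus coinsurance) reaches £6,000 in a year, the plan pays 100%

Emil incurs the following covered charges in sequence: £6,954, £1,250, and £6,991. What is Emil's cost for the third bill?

£1,528.40

Bill 1, £6,954: deductible takes £2,872, £4,082 remains; coinsurance £4,082 × 30% = £1,224.60. Owner pays £4,096.60; OOP now £4,096.60.
Bill 2, £1,250: deductible already satisfied, so owner's share is 30% × £1,250 = £375. Owner pays £375; OOP now £4,471.60.
Bill 3, £6,991: deductible already satisfied, so owner's share is 30% × £6,991 = £2,097.30. That would push OOP to £6,568.90, over the £6,000 cap, so owner pays £6,000 − £4,471.60 = £1,528.40.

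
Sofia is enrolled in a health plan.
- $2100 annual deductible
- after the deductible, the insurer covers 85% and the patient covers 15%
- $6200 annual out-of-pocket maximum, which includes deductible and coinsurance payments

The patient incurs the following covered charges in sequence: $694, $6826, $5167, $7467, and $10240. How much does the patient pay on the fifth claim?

Bill 1, $694: all of it applies to the deductible. Patient owes $694 (running OOP $694).
Bill 2, $6826: $1406 finishes the deductible; $5420 goes to coinsurance; coinsurance $5420 × 15% = $813. Patient pays $2219; OOP now $2913.
Bill 3, $5167: deductible already satisfied, so patient's share is 15% × $5167 = $775.05. Cost to patient: $775.05. OOP to date $3688.05.
Bill 4, $7467: deductible met; 15% of $7467 = $1120.05. Cost to patient: $1120.05. OOP to date $4808.10.
Bill 5, $10240: 15% coinsurance on $10240 = $1536. Adding that to $4808.10 gives $6344.10, past the $6200 cap; patient pays only $6200 − $4808.10 = $1391.90.

$1391.90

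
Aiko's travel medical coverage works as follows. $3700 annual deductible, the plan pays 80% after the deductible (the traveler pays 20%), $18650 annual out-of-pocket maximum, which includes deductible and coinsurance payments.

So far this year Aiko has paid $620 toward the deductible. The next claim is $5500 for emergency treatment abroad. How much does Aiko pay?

$620 of the $3700 deductible is already met, leaving $3080.
After the $3080 deductible portion, $5500 − $3080 = $2420 is subject to coinsurance.
Traveler's 20% share of $2420 is $484.
Traveler responsibility before any cap: $3080 + $484 = $3564.
Year-to-date out-of-pocket becomes $620 + $3564 = $4184, still under the $18650 maximum, so no cap applies.

$3564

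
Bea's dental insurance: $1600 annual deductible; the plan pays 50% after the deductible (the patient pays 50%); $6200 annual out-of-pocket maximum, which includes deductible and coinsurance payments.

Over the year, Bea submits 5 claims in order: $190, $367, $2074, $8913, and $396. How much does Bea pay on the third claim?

$1558.50

Claim 1 ($190): fully absorbed by the deductible. Patient pays $190; OOP now $190.
Claim 2 ($367): all of it applies to the deductible. Patient pays $367; OOP now $557.
Claim 3 ($2074): $1043 to deductible, leaving $1031; 50% of $1031 = $515.50. Patient owes $1558.50 (running OOP $2115.50).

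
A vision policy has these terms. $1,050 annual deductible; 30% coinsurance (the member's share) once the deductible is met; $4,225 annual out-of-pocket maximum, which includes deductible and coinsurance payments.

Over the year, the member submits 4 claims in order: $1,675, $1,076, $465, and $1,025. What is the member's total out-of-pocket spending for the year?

$2,007.30

Bill 1, $1,675: $1,050 finishes the deductible; $625 goes to coinsurance; coinsurance $625 × 30% = $187.50. Cost to member: $1,237.50. OOP to date $1,237.50.
Bill 2, $1,076: deductible met; 30% of $1,076 = $322.80. Cost to member: $322.80. OOP to date $1,560.30.
Bill 3, $465: deductible met; 30% of $465 = $139.50. Cost to member: $139.50. OOP to date $1,699.80.
Bill 4, $1,025: deductible met; 30% of $1,025 = $307.50. Member pays $307.50; OOP now $2,007.30.
Summing the member's payments: $1,237.50 + $322.80 + $139.50 + $307.50 = $2,007.30.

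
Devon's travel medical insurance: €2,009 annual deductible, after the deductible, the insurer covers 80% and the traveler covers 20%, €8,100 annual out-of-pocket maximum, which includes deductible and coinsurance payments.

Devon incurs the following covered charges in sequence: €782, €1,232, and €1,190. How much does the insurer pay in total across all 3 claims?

€956

Bill 1, €782: fully absorbed by the deductible. Traveler owes €782 (running OOP €782). Insurer: €782 − €782 = €0.
Bill 2, €1,232: €1,227 to deductible, leaving €5; coinsurance €5 × 20% = €1. Cost to traveler: €1,228. OOP to date €2,010. Plan pays €1,232 − €1,228 = €4.
Bill 3, €1,190: 20% coinsurance on €1,190 = €238. Cost to traveler: €238. OOP to date €2,248. Plan pays €1,190 − €238 = €952.
Insurer total: €0 + €4 + €952 = €956.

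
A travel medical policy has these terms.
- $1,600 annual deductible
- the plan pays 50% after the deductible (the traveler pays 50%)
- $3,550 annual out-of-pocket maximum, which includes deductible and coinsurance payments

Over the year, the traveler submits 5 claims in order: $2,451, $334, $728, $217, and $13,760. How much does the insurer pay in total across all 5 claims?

$13,940

#1 ($2,451): $1,600 finishes the deductible; $851 goes to coinsurance; coinsurance $851 × 50% = $425.50. Traveler owes $2,025.50 (running OOP $2,025.50). Plan pays $2,451 − $2,025.50 = $425.50.
#2 ($334): 50% coinsurance on $334 = $167. Traveler pays $167; OOP now $2,192.50. Insurer: $334 − $167 = $167.
#3 ($728): deductible met; 50% of $728 = $364. Cost to traveler: $364. OOP to date $2,556.50. Insurer: $728 − $364 = $364.
#4 ($217): deductible met; 50% of $217 = $108.50. Cost to traveler: $108.50. OOP to date $2,665. Plan pays $217 − $108.50 = $108.50.
#5 ($13,760): deductible already satisfied, so traveler's share is 50% × $13,760 = $6,880. That would push OOP to $9,545, over the $3,550 cap, so traveler pays $3,550 − $2,665 = $885. Insurer: $13,760 − $885 = $12,875.
Insurer total: $425.50 + $167 + $364 + $108.50 + $12,875 = $13,940.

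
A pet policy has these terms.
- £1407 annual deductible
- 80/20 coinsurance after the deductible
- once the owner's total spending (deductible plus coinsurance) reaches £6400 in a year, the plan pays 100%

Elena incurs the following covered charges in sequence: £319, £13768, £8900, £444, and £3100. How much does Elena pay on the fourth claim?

Claim 1 — £319: fully absorbed by the deductible. Owner owes £319 (running OOP £319).
Claim 2 — £13768: £1088 finishes the deductible; £12680 goes to coinsurance; owner's 20% is £2536. Cost to owner: £3624. OOP to date £3943.
Claim 3 — £8900: 20% coinsurance on £8900 = £1780. Owner pays £1780; OOP now £5723.
Claim 4 — £444: deductible already satisfied, so owner's share is 20% × £444 = £88.80. Owner owes £88.80 (running OOP £5811.80).

£88.80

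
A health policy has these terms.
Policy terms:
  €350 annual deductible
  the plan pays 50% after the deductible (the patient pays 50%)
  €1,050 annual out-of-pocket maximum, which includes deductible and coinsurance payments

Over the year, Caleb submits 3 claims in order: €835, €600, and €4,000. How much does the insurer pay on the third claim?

Claim 1 (€835): €350 finishes the deductible; €485 goes to coinsurance; 50% of €485 = €242.50. Patient owes €592.50 (running OOP €592.50). Plan pays €835 − €592.50 = €242.50.
Claim 2 (€600): 50% coinsurance on €600 = €300. Patient pays €300; OOP now €892.50. Plan pays €600 − €300 = €300.
Claim 3 (€4,000): deductible met; 50% of €4,000 = €2,000. That would push OOP to €2,892.50, over the €1,050 cap, so patient pays €1,050 − €892.50 = €157.50. Plan pays €4,000 − €157.50 = €3,842.50.

€3,842.50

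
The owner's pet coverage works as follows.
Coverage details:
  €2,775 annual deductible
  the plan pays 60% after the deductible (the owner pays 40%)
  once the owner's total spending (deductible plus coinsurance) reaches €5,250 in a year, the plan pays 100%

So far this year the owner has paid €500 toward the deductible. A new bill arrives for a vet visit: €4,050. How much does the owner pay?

Deductible still to meet: €2,775 − €500 = €2,275.
That leaves €4,050 − €2,275 = €1,775 for coinsurance.
Owner's 40% share of €1,775 is €710.
Owner responsibility before any cap: €2,275 + €710 = €2,985.
Total out-of-pocket so far would be €500 + €2,985 = €3,485, below the €5,250 cap — no reduction.

€2,985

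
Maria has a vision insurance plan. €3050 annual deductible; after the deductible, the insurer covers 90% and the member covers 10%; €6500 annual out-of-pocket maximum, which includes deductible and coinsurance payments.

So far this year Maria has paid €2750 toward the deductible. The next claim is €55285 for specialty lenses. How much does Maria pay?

€2750 of the €3050 deductible is already met, leaving €300.
After the €300 deductible portion, €55285 − €300 = €54985 is subject to coinsurance.
Coinsurance: €54985 × 10% = €5498.50.
Member responsibility before any cap: €300 + €5498.50 = €5798.50.
Adding €5798.50 to the €2750 already spent would give €8548.50, which exceeds the €6500 cap; the member pays just €6500 − €2750 = €3750.

€3750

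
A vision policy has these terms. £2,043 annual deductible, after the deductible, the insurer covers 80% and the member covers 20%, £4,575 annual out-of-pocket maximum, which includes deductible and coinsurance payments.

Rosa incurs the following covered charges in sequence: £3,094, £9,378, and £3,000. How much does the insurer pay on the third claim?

£2,553.80

Claim 1 (£3,094): £2,043 to deductible, leaving £1,051; coinsurance £1,051 × 20% = £210.20. Member pays £2,253.20; OOP now £2,253.20. Insurer: £3,094 − £2,253.20 = £840.80.
Claim 2 (£9,378): deductible met; 20% of £9,378 = £1,875.60. Member pays £1,875.60; OOP now £4,128.80. Plan pays £9,378 − £1,875.60 = £7,502.40.
Claim 3 (£3,000): 20% coinsurance on £3,000 = £600. That would push OOP to £4,728.80, over the £4,575 cap, so member pays £4,575 − £4,128.80 = £446.20. Insurer: £3,000 − £446.20 = £2,553.80.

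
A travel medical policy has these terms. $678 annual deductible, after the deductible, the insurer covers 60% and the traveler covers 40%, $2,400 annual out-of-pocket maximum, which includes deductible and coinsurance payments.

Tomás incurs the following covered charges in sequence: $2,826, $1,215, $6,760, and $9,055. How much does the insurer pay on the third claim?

Bill 1, $2,826: deductible takes $678, $2,148 remains; traveler's 40% is $859.20. Cost to traveler: $1,537.20. OOP to date $1,537.20. Insurer: $2,826 − $1,537.20 = $1,288.80.
Bill 2, $1,215: deductible already satisfied, so traveler's share is 40% × $1,215 = $486. Traveler pays $486; OOP now $2,023.20. Insurer: $1,215 − $486 = $729.
Bill 3, $6,760: deductible already satisfied, so traveler's share is 40% × $6,760 = $2,704. Adding that to $2,023.20 gives $4,727.20, past the $2,400 cap; traveler pays only $2,400 − $2,023.20 = $376.80. Insurer: $6,760 − $376.80 = $6,383.20.

$6,383.20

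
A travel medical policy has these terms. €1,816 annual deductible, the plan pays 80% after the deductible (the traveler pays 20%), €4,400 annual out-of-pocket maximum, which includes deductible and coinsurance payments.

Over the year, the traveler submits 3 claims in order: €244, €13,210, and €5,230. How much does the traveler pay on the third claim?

€256.40

Bill 1, €244: entire amount goes to the deductible. Traveler owes €244 (running OOP €244).
Bill 2, €13,210: €1,572 finishes the deductible; €11,638 goes to coinsurance; traveler's 20% is €2,327.60. Traveler owes €3,899.60 (running OOP €4,143.60).
Bill 3, €5,230: deductible met; 20% of €5,230 = €1,046. That would push OOP to €5,189.60, over the €4,400 cap, so traveler pays €4,400 − €4,143.60 = €256.40.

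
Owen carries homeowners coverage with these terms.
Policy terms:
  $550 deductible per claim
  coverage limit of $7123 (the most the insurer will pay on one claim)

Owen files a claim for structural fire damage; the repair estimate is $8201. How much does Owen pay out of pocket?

$1078

After the deductible, $8201 − $550 = $7651 remains.
$7651 exceeds the $7123 limit, so the insurer pays the limit: $7123.
Out of pocket: $8201 − $7123 = $1078.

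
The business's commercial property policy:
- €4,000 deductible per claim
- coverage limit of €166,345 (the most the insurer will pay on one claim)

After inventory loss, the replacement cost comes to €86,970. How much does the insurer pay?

After the deductible, €86,970 − €4,000 = €82,970 remains.
€82,970 is within the €166,345 limit, so the insurer pays €82,970.

€82,970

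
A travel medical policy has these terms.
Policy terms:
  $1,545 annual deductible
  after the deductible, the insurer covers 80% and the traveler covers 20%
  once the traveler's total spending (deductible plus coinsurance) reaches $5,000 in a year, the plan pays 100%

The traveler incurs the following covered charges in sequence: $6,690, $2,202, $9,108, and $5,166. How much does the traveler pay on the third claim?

#1 ($6,690): deductible takes $1,545, $5,145 remains; 20% of $5,145 = $1,029. Traveler pays $2,574; OOP now $2,574.
#2 ($2,202): deductible met; 20% of $2,202 = $440.40. Traveler owes $440.40 (running OOP $3,014.40).
#3 ($9,108): 20% coinsurance on $9,108 = $1,821.60. Traveler pays $1,821.60; OOP now $4,836.

$1,821.60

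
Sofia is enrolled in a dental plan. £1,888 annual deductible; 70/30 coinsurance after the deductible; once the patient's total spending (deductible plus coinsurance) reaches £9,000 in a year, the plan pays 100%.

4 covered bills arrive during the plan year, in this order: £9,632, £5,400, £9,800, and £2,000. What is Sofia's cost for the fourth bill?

£228.80

Claim 1 — £9,632: £1,888 to deductible, leaving £7,744; patient's 30% is £2,323.20. Cost to patient: £4,211.20. OOP to date £4,211.20.
Claim 2 — £5,400: deductible met; 30% of £5,400 = £1,620. Cost to patient: £1,620. OOP to date £5,831.20.
Claim 3 — £9,800: deductible already satisfied, so patient's share is 30% × £9,800 = £2,940. Patient owes £2,940 (running OOP £8,771.20).
Claim 4 — £2,000: deductible already satisfied, so patient's share is 30% × £2,000 = £600. That would push OOP to £9,371.20, over the £9,000 cap, so patient pays £9,000 − £8,771.20 = £228.80.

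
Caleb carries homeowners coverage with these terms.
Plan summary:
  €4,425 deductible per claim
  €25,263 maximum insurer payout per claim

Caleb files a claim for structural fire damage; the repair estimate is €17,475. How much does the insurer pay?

Subtract the deductible: €17,475 − €4,425 = €13,050.
€13,050 ≤ €25,263, so the limit doesn't bind; insurer pays €13,050.

€13,050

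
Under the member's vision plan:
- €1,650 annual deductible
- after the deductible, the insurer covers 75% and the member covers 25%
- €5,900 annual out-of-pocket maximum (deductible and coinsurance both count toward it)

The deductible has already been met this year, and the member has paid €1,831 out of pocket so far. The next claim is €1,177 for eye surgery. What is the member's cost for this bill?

€294.25

With the deductible met, the entire €1,177 is subject to coinsurance.
25% of €1,177 = €294.25 falls to the member.
Total out-of-pocket so far would be €1,831 + €294.25 = €2,125.25, below the €5,900 cap — no reduction.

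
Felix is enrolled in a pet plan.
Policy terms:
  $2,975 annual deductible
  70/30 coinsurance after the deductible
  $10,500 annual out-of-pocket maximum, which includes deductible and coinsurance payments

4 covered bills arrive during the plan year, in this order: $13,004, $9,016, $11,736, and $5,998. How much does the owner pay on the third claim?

$1,811.50

#1 ($13,004): $2,975 to deductible, leaving $10,029; 30% of $10,029 = $3,008.70. Owner pays $5,983.70; OOP now $5,983.70.
#2 ($9,016): deductible already satisfied, so owner's share is 30% × $9,016 = $2,704.80. Owner pays $2,704.80; OOP now $8,688.50.
#3 ($11,736): 30% coinsurance on $11,736 = $3,520.80. OOP would hit $12,209.30 > $10,500, so the cap limits the owner to $10,500 − $8,688.50 = $1,811.50.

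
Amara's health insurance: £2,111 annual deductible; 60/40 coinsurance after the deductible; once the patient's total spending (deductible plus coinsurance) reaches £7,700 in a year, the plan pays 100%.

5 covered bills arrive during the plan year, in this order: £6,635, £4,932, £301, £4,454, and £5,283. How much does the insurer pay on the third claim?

£180.60

Bill 1, £6,635: £2,111 to deductible, leaving £4,524; coinsurance £4,524 × 40% = £1,809.60. Cost to patient: £3,920.60. OOP to date £3,920.60. Insurer: £6,635 − £3,920.60 = £2,714.40.
Bill 2, £4,932: 40% coinsurance on £4,932 = £1,972.80. Cost to patient: £1,972.80. OOP to date £5,893.40. Plan pays £4,932 − £1,972.80 = £2,959.20.
Bill 3, £301: 40% coinsurance on £301 = £120.40. Patient pays £120.40; OOP now £6,013.80. Insurer: £301 − £120.40 = £180.60.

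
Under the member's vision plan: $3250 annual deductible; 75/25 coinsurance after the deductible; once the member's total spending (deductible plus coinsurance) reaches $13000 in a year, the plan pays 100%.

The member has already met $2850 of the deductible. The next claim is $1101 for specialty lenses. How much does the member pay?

$575.25

Deductible still to meet: $3250 − $2850 = $400.
The remaining $701 (= $1101 − $400) moves to coinsurance.
25% of $701 = $175.25 falls to the member.
So the member owes $400 + $175.25 = $575.25 before any cap.
Year-to-date out-of-pocket becomes $2850 + $575.25 = $3425.25, still under the $13000 maximum, so no cap applies.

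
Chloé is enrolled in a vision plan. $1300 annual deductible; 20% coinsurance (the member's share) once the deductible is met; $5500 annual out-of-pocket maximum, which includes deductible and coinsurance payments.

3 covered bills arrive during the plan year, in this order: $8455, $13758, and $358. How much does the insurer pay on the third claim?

$340.60

#1 ($8455): $1300 to deductible, leaving $7155; member's 20% is $1431. Member pays $2731; OOP now $2731. Plan pays $8455 − $2731 = $5724.
#2 ($13758): 20% coinsurance on $13758 = $2751.60. Cost to member: $2751.60. OOP to date $5482.60. Plan pays $13758 − $2751.60 = $11006.40.
#3 ($358): deductible met; 20% of $358 = $71.60. OOP would hit $5554.20 > $5500, so the cap limits the member to $5500 − $5482.60 = $17.40. Plan pays $358 − $17.40 = $340.60.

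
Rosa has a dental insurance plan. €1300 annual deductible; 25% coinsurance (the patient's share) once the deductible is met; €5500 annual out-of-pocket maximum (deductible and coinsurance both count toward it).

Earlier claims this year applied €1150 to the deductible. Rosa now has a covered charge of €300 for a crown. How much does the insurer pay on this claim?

Deductible still to meet: €1300 − €1150 = €150.
The remaining €150 (= €300 − €150) moves to coinsurance.
25% of €150 = €37.50 falls to the patient.
So the patient owes €150 + €37.50 = €187.50 before any cap.
Total out-of-pocket so far would be €1150 + €187.50 = €1337.50, below the €5500 cap — no reduction.
Insurer pays the balance: €300 − €187.50 = €112.50.

€112.50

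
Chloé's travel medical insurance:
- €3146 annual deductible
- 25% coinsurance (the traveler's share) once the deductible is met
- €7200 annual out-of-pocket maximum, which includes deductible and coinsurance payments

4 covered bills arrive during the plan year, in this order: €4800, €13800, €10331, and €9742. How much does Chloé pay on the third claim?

€190.50

#1 (€4800): €3146 finishes the deductible; €1654 goes to coinsurance; coinsurance €1654 × 25% = €413.50. Traveler owes €3559.50 (running OOP €3559.50).
#2 (€13800): 25% coinsurance on €13800 = €3450. Traveler pays €3450; OOP now €7009.50.
#3 (€10331): deductible met; 25% of €10331 = €2582.75. OOP would hit €9592.25 > €7200, so the cap limits the traveler to €7200 − €7009.50 = €190.50.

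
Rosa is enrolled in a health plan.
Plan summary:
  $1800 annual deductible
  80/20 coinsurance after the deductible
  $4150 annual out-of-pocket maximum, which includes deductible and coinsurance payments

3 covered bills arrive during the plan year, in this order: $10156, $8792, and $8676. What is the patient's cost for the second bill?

$678.80

Claim 1 — $10156: $1800 finishes the deductible; $8356 goes to coinsurance; 20% of $8356 = $1671.20. Cost to patient: $3471.20. OOP to date $3471.20.
Claim 2 — $8792: deductible met; 20% of $8792 = $1758.40. That would push OOP to $5229.60, over the $4150 cap, so patient pays $4150 − $3471.20 = $678.80.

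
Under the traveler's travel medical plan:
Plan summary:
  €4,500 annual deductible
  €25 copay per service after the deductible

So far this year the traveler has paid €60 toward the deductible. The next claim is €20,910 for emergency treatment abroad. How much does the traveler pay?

Remaining deductible: €4,500 − €60 = €4,440.
That leaves €20,910 − €4,440 = €16,470 for the copay.
Copay on this service: €25.
That puts the traveler's cost at €4,440 + €25 = €4,465.

€4,465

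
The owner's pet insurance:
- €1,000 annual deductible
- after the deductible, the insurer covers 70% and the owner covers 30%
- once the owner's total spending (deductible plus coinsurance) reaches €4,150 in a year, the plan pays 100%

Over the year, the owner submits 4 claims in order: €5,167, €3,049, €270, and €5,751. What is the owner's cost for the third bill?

Claim 1 — €5,167: €1,000 finishes the deductible; €4,167 goes to coinsurance; owner's 30% is €1,250.10. Cost to owner: €2,250.10. OOP to date €2,250.10.
Claim 2 — €3,049: 30% coinsurance on €3,049 = €914.70. Owner owes €914.70 (running OOP €3,164.80).
Claim 3 — €270: deductible met; 30% of €270 = €81. Owner owes €81 (running OOP €3,245.80).

€81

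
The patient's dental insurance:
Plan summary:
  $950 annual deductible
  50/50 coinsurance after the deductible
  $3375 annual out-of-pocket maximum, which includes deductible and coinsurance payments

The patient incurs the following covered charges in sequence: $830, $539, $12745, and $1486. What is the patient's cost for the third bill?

Claim 1 — $830: fully absorbed by the deductible. Patient pays $830; OOP now $830.
Claim 2 — $539: $120 to deductible, leaving $419; coinsurance $419 × 50% = $209.50. Patient owes $329.50 (running OOP $1159.50).
Claim 3 — $12745: deductible met; 50% of $12745 = $6372.50. OOP would hit $7532 > $3375, so the cap limits the patient to $3375 − $1159.50 = $2215.50.

$2215.50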